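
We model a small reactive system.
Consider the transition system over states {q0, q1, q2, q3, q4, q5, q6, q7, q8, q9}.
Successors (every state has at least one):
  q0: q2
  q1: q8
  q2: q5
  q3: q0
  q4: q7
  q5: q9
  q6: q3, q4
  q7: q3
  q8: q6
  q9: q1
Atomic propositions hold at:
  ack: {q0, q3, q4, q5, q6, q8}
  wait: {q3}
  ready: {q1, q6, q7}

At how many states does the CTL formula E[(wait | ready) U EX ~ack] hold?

Sat(wait | ready) = {q1, q3, q6, q7}
Sat(~ack) = {q1, q2, q7, q9}
Sat(EX ~ack) = {s : some successor in {q1, q2, q7, q9}} = {q0, q4, q5, q9}
E[(wait | ready) U EX ~ack]: least fixpoint, start Z0 = Sat(EX ~ack) = {q0, q4, q5, q9}, add states in Sat(wait | ready) with some successor in Z. Z1 = {q0, q3, q4, q5, q6, q9}; Z2 = {q0, q3, q4, q5, q6, q7, q9}; fixed.
Sat(E[(wait | ready) U EX ~ack]) = {q0, q3, q4, q5, q6, q7, q9}
|Sat(E[(wait | ready) U EX ~ack])| = |{q0, q3, q4, q5, q6, q7, q9}| = 7.

7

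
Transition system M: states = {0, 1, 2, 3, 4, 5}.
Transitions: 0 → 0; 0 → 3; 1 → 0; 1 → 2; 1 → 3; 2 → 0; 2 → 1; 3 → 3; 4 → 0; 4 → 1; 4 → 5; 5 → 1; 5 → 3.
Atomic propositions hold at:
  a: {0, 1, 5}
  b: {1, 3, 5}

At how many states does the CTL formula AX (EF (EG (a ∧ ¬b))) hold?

Sat(¬b) = {0, 2, 4}
Sat(a ∧ ¬b) = {0}
EG (a ∧ ¬b): greatest fixpoint, start Z0 = {0}, keep only states in Sat with some successor in Z. Already a fixed point.
Sat(EG (a ∧ ¬b)) = {0}
EF (EG (a ∧ ¬b)): least fixpoint, start Z0 = {0}, add states with some successor in Z. Z1 = {0, 1, 2, 4}; Z2 = {0, 1, 2, 4, 5}; fixed.
Sat(EF (EG (a ∧ ¬b))) = {0, 1, 2, 4, 5}
Sat(AX (EF (EG (a ∧ ¬b)))) = {s : every successor in {0, 1, 2, 4, 5}} = {2, 4}
|Sat(AX (EF (EG (a ∧ ¬b))))| = |{2, 4}| = 2.

2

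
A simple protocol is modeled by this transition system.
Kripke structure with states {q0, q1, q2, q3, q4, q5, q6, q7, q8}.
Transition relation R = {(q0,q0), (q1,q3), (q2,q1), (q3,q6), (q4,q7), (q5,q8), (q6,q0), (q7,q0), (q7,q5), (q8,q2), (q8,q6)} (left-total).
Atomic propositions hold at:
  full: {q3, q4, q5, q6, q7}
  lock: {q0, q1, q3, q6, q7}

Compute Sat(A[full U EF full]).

{q1, q2, q3, q4, q5, q6, q7, q8}

EF full: least fixpoint, start Z0 = {q3, q4, q5, q6, q7}, add states with some successor in Z. Z1 = {q1, q3, q4, q5, q6, q7, q8}; Z2 = {q1, q2, q3, q4, q5, q6, q7, q8}; fixed.
Sat(EF full) = {q1, q2, q3, q4, q5, q6, q7, q8}
A[full U EF full]: least fixpoint, start Z0 = Sat(EF full) = {q1, q2, q3, q4, q5, q6, q7, q8}, add states in Sat(full) with every successor in Z. Already a fixed point.
Sat(A[full U EF full]) = {q1, q2, q3, q4, q5, q6, q7, q8}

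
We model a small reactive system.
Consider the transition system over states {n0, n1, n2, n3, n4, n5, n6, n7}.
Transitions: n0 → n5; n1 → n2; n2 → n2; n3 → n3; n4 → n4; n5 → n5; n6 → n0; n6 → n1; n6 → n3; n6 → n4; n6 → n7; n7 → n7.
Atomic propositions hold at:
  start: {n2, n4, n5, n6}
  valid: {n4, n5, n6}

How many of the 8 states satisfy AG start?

AG start: greatest fixpoint, start Z0 = {n2, n4, n5, n6}, keep only states in Sat with every successor in Z. Z1 = {n2, n4, n5}; fixed.
Sat(AG start) = {n2, n4, n5}
|Sat(AG start)| = |{n2, n4, n5}| = 3.

3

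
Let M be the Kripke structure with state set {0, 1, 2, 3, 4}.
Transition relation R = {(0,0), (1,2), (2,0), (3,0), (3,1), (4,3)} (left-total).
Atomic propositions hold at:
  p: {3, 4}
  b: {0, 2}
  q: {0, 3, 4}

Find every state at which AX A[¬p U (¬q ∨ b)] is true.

{0, 1, 2, 3}

Sat(¬p) = {0, 1, 2}
Sat(¬q) = {1, 2}
Sat(¬q ∨ b) = {0, 1, 2}
A[¬p U (¬q ∨ b)]: least fixpoint, start Z0 = Sat((¬q ∨ b)) = {0, 1, 2}, add states in Sat(¬p) with every successor in Z. Already a fixed point.
Sat(A[¬p U (¬q ∨ b)]) = {0, 1, 2}
Sat(AX A[¬p U (¬q ∨ b)]) = {s : every successor in {0, 1, 2}} = {0, 1, 2, 3}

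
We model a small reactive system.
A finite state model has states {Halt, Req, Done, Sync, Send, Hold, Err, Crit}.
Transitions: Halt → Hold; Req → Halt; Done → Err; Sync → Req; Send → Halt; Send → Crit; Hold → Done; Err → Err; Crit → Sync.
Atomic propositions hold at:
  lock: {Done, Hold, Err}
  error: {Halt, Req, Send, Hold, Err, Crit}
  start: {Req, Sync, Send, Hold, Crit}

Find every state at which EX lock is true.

Sat(EX lock) = {s : some successor in {Done, Hold, Err}} = {Halt, Done, Hold, Err}

{Halt, Done, Hold, Err}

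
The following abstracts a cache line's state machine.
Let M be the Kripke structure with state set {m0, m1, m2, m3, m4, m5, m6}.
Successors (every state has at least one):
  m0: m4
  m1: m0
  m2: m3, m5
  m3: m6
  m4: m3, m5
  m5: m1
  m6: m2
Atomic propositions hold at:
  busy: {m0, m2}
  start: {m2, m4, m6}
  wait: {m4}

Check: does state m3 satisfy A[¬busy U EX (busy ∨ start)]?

Yes

Sat(¬busy) = {m1, m3, m4, m5, m6}
Sat(busy ∨ start) = {m0, m2, m4, m6}
Sat(EX (busy ∨ start)) = {s : some successor in {m0, m2, m4, m6}} = {m0, m1, m3, m6}
A[¬busy U EX (busy ∨ start)]: least fixpoint, start Z0 = Sat(EX (busy ∨ start)) = {m0, m1, m3, m6}, add states in Sat(¬busy) with every successor in Z. Z1 = {m0, m1, m3, m5, m6}; Z2 = {m0, m1, m3, m4, m5, m6}; fixed.
Sat(A[¬busy U EX (busy ∨ start)]) = {m0, m1, m3, m4, m5, m6}
m3 ∈ Sat(A[¬busy U EX (busy ∨ start)]) = {m0, m1, m3, m4, m5, m6}, so the formula holds at m3.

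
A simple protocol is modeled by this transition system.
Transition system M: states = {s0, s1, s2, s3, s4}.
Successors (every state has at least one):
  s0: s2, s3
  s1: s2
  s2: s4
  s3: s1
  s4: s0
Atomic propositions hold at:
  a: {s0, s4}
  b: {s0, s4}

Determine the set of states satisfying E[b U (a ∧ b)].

{s0, s4}

Sat(a ∧ b) = {s0, s4}
E[b U (a ∧ b)]: least fixpoint, start Z0 = Sat((a ∧ b)) = {s0, s4}, add states in Sat(b) with some successor in Z. Already a fixed point.
Sat(E[b U (a ∧ b)]) = {s0, s4}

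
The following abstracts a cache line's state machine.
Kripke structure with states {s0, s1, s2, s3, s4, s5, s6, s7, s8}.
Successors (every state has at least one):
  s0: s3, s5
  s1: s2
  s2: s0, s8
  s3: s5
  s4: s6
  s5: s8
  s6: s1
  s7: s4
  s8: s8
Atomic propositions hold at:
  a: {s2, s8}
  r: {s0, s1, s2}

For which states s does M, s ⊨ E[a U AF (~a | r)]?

{s0, s1, s2, s3, s4, s5, s6, s7}

Sat(~a) = {s0, s1, s3, s4, s5, s6, s7}
Sat(~a | r) = {s0, s1, s2, s3, s4, s5, s6, s7}
AF (~a | r): least fixpoint, start Z0 = {s0, s1, s2, s3, s4, s5, s6, s7}, add states with every successor in Z. Already a fixed point.
Sat(AF (~a | r)) = {s0, s1, s2, s3, s4, s5, s6, s7}
E[a U AF (~a | r)]: least fixpoint, start Z0 = Sat(AF (~a | r)) = {s0, s1, s2, s3, s4, s5, s6, s7}, add states in Sat(a) with some successor in Z. Already a fixed point.
Sat(E[a U AF (~a | r)]) = {s0, s1, s2, s3, s4, s5, s6, s7}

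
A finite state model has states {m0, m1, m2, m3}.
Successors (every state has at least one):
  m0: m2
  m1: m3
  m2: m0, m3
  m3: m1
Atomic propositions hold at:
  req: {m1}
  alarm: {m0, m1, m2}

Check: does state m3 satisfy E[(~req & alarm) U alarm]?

No

Sat(~req) = {m0, m2, m3}
Sat(~req & alarm) = {m0, m2}
E[(~req & alarm) U alarm]: least fixpoint, start Z0 = Sat(alarm) = {m0, m1, m2}, add states in Sat(~req & alarm) with some successor in Z. Already a fixed point.
Sat(E[(~req & alarm) U alarm]) = {m0, m1, m2}
m3 ∉ Sat(E[(~req & alarm) U alarm]) = {m0, m1, m2}, so the formula does not hold at m3.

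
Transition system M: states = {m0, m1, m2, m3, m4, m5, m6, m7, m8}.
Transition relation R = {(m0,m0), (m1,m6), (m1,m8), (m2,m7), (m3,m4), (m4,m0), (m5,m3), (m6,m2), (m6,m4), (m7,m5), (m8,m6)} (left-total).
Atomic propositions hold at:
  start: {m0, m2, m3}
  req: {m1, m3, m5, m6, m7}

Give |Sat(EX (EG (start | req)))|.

Sat(start | req) = {m0, m1, m2, m3, m5, m6, m7}
EG (start | req): greatest fixpoint, start Z0 = {m0, m1, m2, m3, m5, m6, m7}, keep only states in Sat with some successor in Z. Z1 = {m0, m1, m2, m5, m6, m7}; Z2 = {m0, m1, m2, m6, m7}; Z3 = {m0, m1, m2, m6}; Z4 = {m0, m1, m6}; Z5 = {m0, m1}; Z6 = {m0}; fixed.
Sat(EG (start | req)) = {m0}
Sat(EX (EG (start | req))) = {s : some successor in {m0}} = {m0, m4}
|Sat(EX (EG (start | req)))| = |{m0, m4}| = 2.

2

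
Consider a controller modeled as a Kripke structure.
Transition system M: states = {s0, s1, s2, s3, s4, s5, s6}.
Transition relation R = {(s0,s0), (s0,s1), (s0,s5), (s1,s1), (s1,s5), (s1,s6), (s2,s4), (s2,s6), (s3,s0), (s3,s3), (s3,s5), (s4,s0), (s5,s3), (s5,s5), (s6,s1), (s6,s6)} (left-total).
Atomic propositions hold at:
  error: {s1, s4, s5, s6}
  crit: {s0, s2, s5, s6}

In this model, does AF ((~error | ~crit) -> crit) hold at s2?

Sat(~error) = {s0, s2, s3}
Sat(~crit) = {s1, s3, s4}
Sat(~error | ~crit) = {s0, s1, s2, s3, s4}
Sat((~error | ~crit) -> crit) = {s0, s2, s5, s6}
AF ((~error | ~crit) -> crit): least fixpoint, start Z0 = {s0, s2, s5, s6}, add states with every successor in Z. Z1 = {s0, s2, s4, s5, s6}; fixed.
Sat(AF ((~error | ~crit) -> crit)) = {s0, s2, s4, s5, s6}
s2 ∈ Sat(AF ((~error | ~crit) -> crit)) = {s0, s2, s4, s5, s6}, so the formula holds at s2.

Yes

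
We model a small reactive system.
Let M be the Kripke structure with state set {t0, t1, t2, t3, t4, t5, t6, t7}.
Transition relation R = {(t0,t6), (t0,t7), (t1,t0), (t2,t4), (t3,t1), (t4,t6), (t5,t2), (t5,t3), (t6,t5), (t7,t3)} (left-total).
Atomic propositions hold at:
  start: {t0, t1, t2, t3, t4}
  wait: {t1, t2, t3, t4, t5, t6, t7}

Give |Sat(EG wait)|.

EG wait: greatest fixpoint, start Z0 = {t1, t2, t3, t4, t5, t6, t7}, keep only states in Sat with some successor in Z. Z1 = {t2, t3, t4, t5, t6, t7}; Z2 = {t2, t4, t5, t6, t7}; Z3 = {t2, t4, t5, t6}; fixed.
Sat(EG wait) = {t2, t4, t5, t6}
|Sat(EG wait)| = |{t2, t4, t5, t6}| = 4.

4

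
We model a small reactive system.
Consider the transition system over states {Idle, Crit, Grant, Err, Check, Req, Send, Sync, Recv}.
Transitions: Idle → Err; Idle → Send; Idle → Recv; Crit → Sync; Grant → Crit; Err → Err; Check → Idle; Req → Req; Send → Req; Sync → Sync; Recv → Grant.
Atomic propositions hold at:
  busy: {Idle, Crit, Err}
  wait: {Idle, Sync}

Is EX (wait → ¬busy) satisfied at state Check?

No

Sat(¬busy) = {Grant, Check, Req, Send, Sync, Recv}
Sat(wait → ¬busy) = {Crit, Grant, Err, Check, Req, Send, Sync, Recv}
Sat(EX (wait → ¬busy)) = {s : some successor in {Crit, Grant, Err, Check, Req, Send, Sync, Recv}} = {Idle, Crit, Grant, Err, Req, Send, Sync, Recv}
Check ∉ Sat(EX (wait → ¬busy)) = {Idle, Crit, Grant, Err, Req, Send, Sync, Recv}, so the formula does not hold at Check.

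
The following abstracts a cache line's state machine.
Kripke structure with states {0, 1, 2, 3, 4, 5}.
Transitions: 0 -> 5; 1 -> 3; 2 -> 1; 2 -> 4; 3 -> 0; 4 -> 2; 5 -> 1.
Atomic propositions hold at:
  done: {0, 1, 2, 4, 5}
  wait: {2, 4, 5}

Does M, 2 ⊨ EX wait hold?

Sat(EX wait) = {s : some successor in {2, 4, 5}} = {0, 2, 4}
2 ∈ Sat(EX wait) = {0, 2, 4}, so the formula holds at 2.

Yes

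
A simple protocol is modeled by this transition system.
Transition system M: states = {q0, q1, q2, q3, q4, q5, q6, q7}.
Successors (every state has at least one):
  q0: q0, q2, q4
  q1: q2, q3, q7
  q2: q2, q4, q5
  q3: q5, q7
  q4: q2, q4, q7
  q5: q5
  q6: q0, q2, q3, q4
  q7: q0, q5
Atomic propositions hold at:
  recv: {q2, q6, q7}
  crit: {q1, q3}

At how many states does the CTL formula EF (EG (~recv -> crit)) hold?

7

Sat(~recv) = {q0, q1, q3, q4, q5}
Sat(~recv -> crit) = {q1, q2, q3, q6, q7}
EG (~recv -> crit): greatest fixpoint, start Z0 = {q1, q2, q3, q6, q7}, keep only states in Sat with some successor in Z. Z1 = {q1, q2, q3, q6}; Z2 = {q1, q2, q6}; fixed.
Sat(EG (~recv -> crit)) = {q1, q2, q6}
EF (EG (~recv -> crit)): least fixpoint, start Z0 = {q1, q2, q6}, add states with some successor in Z. Z1 = {q0, q1, q2, q4, q6}; Z2 = {q0, q1, q2, q4, q6, q7}; Z3 = {q0, q1, q2, q3, q4, q6, q7}; fixed.
Sat(EF (EG (~recv -> crit))) = {q0, q1, q2, q3, q4, q6, q7}
|Sat(EF (EG (~recv -> crit)))| = |{q0, q1, q2, q3, q4, q6, q7}| = 7.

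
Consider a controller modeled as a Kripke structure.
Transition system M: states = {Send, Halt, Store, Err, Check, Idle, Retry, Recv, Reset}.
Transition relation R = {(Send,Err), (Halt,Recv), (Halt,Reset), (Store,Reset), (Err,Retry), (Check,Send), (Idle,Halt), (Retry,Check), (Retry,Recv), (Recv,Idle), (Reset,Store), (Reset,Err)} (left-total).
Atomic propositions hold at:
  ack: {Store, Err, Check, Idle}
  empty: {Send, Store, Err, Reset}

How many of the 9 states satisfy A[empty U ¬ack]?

Sat(¬ack) = {Send, Halt, Retry, Recv, Reset}
A[empty U ¬ack]: least fixpoint, start Z0 = Sat(¬ack) = {Send, Halt, Retry, Recv, Reset}, add states in Sat(empty) with every successor in Z. Z1 = {Send, Halt, Store, Err, Retry, Recv, Reset}; fixed.
Sat(A[empty U ¬ack]) = {Send, Halt, Store, Err, Retry, Recv, Reset}
|Sat(A[empty U ¬ack])| = |{Send, Halt, Store, Err, Retry, Recv, Reset}| = 7.

7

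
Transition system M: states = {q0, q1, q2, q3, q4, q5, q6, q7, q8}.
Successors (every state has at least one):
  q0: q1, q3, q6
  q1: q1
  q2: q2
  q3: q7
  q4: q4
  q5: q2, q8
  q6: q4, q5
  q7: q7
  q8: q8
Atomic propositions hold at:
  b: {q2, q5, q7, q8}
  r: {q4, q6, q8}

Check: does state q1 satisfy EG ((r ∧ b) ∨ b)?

Sat(r ∧ b) = {q8}
Sat((r ∧ b) ∨ b) = {q2, q5, q7, q8}
EG ((r ∧ b) ∨ b): greatest fixpoint, start Z0 = {q2, q5, q7, q8}, keep only states in Sat with some successor in Z. Already a fixed point.
Sat(EG ((r ∧ b) ∨ b)) = {q2, q5, q7, q8}
q1 ∉ Sat(EG ((r ∧ b) ∨ b)) = {q2, q5, q7, q8}, so the formula does not hold at q1.

No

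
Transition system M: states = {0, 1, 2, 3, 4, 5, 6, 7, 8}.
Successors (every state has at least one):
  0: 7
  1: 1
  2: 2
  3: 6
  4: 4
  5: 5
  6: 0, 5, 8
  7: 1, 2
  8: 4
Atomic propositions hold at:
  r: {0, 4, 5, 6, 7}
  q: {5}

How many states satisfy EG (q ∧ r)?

1

Sat(q ∧ r) = {5}
EG (q ∧ r): greatest fixpoint, start Z0 = {5}, keep only states in Sat with some successor in Z. Already a fixed point.
Sat(EG (q ∧ r)) = {5}
|Sat(EG (q ∧ r))| = |{5}| = 1.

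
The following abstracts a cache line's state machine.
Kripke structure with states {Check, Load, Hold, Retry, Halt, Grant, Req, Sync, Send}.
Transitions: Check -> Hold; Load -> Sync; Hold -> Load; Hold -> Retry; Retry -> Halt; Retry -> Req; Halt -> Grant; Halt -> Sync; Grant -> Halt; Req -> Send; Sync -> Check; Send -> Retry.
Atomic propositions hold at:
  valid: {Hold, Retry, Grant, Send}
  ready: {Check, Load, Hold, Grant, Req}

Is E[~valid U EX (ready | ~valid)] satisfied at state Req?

No

Sat(~valid) = {Check, Load, Halt, Req, Sync}
Sat(ready | ~valid) = {Check, Load, Hold, Halt, Grant, Req, Sync}
Sat(EX (ready | ~valid)) = {s : some successor in {Check, Load, Hold, Halt, Grant, Req, Sync}} = {Check, Load, Hold, Retry, Halt, Grant, Sync}
E[~valid U EX (ready | ~valid)]: least fixpoint, start Z0 = Sat(EX (ready | ~valid)) = {Check, Load, Hold, Retry, Halt, Grant, Sync}, add states in Sat(~valid) with some successor in Z. Already a fixed point.
Sat(E[~valid U EX (ready | ~valid)]) = {Check, Load, Hold, Retry, Halt, Grant, Sync}
Req ∉ Sat(E[~valid U EX (ready | ~valid)]) = {Check, Load, Hold, Retry, Halt, Grant, Sync}, so the formula does not hold at Req.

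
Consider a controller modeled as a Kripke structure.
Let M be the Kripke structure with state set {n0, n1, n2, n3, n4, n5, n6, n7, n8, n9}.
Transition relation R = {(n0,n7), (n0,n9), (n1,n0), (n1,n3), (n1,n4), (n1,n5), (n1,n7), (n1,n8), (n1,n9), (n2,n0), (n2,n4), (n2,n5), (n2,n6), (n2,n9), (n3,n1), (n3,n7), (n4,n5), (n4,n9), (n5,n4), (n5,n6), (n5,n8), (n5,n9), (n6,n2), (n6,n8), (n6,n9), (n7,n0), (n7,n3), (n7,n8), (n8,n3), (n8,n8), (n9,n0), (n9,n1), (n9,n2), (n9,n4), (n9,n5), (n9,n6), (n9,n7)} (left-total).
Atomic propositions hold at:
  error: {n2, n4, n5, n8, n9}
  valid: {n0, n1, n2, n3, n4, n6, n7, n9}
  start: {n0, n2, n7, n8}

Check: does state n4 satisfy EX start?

Sat(EX start) = {s : some successor in {n0, n2, n7, n8}} = {n0, n1, n2, n3, n5, n6, n7, n8, n9}
n4 ∉ Sat(EX start) = {n0, n1, n2, n3, n5, n6, n7, n8, n9}, so the formula does not hold at n4.

No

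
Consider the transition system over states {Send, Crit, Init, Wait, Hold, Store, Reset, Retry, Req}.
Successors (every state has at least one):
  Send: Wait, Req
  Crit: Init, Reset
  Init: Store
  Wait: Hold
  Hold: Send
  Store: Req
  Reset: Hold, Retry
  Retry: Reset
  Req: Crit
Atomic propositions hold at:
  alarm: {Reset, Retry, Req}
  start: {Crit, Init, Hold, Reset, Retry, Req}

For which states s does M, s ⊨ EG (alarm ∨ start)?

{Crit, Reset, Retry, Req}

Sat(alarm ∨ start) = {Crit, Init, Hold, Reset, Retry, Req}
EG (alarm ∨ start): greatest fixpoint, start Z0 = {Crit, Init, Hold, Reset, Retry, Req}, keep only states in Sat with some successor in Z. Z1 = {Crit, Reset, Retry, Req}; fixed.
Sat(EG (alarm ∨ start)) = {Crit, Reset, Retry, Req}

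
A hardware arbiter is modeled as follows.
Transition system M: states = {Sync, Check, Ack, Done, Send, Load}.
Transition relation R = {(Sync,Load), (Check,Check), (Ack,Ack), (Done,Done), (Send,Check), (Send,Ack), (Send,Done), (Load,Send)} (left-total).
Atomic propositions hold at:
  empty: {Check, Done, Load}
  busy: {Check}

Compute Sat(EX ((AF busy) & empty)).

{Check, Send}

AF busy: least fixpoint, start Z0 = {Check}, add states with every successor in Z. Already a fixed point.
Sat(AF busy) = {Check}
Sat((AF busy) & empty) = {Check}
Sat(EX ((AF busy) & empty)) = {s : some successor in {Check}} = {Check, Send}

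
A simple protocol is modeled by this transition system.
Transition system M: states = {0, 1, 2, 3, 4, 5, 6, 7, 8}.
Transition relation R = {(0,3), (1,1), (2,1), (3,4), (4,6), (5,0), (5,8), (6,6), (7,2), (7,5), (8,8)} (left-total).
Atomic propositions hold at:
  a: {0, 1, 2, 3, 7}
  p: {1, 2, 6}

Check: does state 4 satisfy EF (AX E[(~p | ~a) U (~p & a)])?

Sat(~p) = {0, 3, 4, 5, 7, 8}
Sat(~a) = {4, 5, 6, 8}
Sat(~p | ~a) = {0, 3, 4, 5, 6, 7, 8}
Sat(~p & a) = {0, 3, 7}
E[(~p | ~a) U (~p & a)]: least fixpoint, start Z0 = Sat((~p & a)) = {0, 3, 7}, add states in Sat(~p | ~a) with some successor in Z. Z1 = {0, 3, 5, 7}; fixed.
Sat(E[(~p | ~a) U (~p & a)]) = {0, 3, 5, 7}
Sat(AX E[(~p | ~a) U (~p & a)]) = {s : every successor in {0, 3, 5, 7}} = {0}
EF (AX E[(~p | ~a) U (~p & a)]): least fixpoint, start Z0 = {0}, add states with some successor in Z. Z1 = {0, 5}; Z2 = {0, 5, 7}; fixed.
Sat(EF (AX E[(~p | ~a) U (~p & a)])) = {0, 5, 7}
4 ∉ Sat(EF (AX E[(~p | ~a) U (~p & a)])) = {0, 5, 7}, so the formula does not hold at 4.

No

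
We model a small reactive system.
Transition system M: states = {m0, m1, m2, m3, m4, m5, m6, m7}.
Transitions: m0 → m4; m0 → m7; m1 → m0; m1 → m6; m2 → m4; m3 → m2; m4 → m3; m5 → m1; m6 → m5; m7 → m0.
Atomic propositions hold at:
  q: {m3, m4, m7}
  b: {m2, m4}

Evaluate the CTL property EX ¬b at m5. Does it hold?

Yes

Sat(¬b) = {m0, m1, m3, m5, m6, m7}
Sat(EX ¬b) = {s : some successor in {m0, m1, m3, m5, m6, m7}} = {m0, m1, m4, m5, m6, m7}
m5 ∈ Sat(EX ¬b) = {m0, m1, m4, m5, m6, m7}, so the formula holds at m5.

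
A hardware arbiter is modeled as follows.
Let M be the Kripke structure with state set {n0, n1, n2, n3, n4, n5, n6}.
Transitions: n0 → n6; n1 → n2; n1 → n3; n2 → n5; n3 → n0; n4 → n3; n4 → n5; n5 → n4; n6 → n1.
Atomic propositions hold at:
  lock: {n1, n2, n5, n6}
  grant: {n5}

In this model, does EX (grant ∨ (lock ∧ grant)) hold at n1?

Sat(lock ∧ grant) = {n5}
Sat(grant ∨ (lock ∧ grant)) = {n5}
Sat(EX (grant ∨ (lock ∧ grant))) = {s : some successor in {n5}} = {n2, n4}
n1 ∉ Sat(EX (grant ∨ (lock ∧ grant))) = {n2, n4}, so the formula does not hold at n1.

No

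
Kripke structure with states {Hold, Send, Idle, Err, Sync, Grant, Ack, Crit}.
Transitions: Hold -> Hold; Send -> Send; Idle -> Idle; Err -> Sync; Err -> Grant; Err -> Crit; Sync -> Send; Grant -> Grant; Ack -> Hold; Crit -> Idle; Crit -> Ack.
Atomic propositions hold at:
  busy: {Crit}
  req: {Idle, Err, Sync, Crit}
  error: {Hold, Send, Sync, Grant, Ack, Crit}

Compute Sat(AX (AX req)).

Sat(AX req) = {s : every successor in {Idle, Err, Sync, Crit}} = {Idle}
Sat(AX (AX req)) = {s : every successor in {Idle}} = {Idle}

{Idle}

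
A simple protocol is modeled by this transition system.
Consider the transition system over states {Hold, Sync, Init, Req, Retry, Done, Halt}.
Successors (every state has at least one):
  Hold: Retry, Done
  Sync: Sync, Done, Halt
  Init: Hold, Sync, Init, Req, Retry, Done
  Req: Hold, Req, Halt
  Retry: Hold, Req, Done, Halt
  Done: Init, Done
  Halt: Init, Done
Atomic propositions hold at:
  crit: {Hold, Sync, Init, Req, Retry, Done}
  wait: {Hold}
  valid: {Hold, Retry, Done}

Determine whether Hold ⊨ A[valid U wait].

Yes

A[valid U wait]: least fixpoint, start Z0 = Sat(wait) = {Hold}, add states in Sat(valid) with every successor in Z. Already a fixed point.
Sat(A[valid U wait]) = {Hold}
Hold ∈ Sat(A[valid U wait]) = {Hold}, so the formula holds at Hold.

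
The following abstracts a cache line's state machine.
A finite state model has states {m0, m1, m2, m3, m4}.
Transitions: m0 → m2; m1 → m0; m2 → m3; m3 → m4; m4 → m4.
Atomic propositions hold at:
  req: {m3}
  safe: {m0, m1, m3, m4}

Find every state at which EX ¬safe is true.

Sat(¬safe) = {m2}
Sat(EX ¬safe) = {s : some successor in {m2}} = {m0}

{m0}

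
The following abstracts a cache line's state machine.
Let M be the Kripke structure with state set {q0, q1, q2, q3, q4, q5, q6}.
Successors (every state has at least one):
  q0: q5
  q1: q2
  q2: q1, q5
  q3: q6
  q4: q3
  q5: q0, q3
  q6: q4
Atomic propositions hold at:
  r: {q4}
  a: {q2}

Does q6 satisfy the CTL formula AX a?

No

Sat(AX a) = {s : every successor in {q2}} = {q1}
q6 ∉ Sat(AX a) = {q1}, so the formula does not hold at q6.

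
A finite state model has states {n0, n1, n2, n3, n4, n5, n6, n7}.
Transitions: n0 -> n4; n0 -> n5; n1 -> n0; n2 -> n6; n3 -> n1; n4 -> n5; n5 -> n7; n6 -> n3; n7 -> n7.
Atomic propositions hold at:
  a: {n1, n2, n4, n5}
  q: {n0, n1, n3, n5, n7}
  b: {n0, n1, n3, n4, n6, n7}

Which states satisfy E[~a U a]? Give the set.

Sat(~a) = {n0, n3, n6, n7}
E[~a U a]: least fixpoint, start Z0 = Sat(a) = {n1, n2, n4, n5}, add states in Sat(~a) with some successor in Z. Z1 = {n0, n1, n2, n3, n4, n5}; Z2 = {n0, n1, n2, n3, n4, n5, n6}; fixed.
Sat(E[~a U a]) = {n0, n1, n2, n3, n4, n5, n6}

{n0, n1, n2, n3, n4, n5, n6}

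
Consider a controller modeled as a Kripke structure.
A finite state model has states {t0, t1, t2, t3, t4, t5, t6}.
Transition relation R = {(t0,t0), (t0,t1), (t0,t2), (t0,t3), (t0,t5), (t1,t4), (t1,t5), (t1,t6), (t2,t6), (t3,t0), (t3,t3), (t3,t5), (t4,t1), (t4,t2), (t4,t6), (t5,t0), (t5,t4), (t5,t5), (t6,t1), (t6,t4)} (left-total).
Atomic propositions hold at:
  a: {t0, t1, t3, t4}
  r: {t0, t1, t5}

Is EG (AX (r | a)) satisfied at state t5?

Yes

Sat(r | a) = {t0, t1, t3, t4, t5}
Sat(AX (r | a)) = {s : every successor in {t0, t1, t3, t4, t5}} = {t3, t5, t6}
EG (AX (r | a)): greatest fixpoint, start Z0 = {t3, t5, t6}, keep only states in Sat with some successor in Z. Z1 = {t3, t5}; fixed.
Sat(EG (AX (r | a))) = {t3, t5}
t5 ∈ Sat(EG (AX (r | a))) = {t3, t5}, so the formula holds at t5.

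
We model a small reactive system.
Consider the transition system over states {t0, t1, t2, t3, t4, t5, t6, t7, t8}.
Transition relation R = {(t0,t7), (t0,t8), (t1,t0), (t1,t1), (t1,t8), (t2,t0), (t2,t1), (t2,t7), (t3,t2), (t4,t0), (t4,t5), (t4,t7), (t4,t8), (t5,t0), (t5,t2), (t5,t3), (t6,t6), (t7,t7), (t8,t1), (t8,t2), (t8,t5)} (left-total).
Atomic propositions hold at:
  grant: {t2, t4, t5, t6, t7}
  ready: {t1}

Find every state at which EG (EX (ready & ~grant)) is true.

Sat(~grant) = {t0, t1, t3, t8}
Sat(ready & ~grant) = {t1}
Sat(EX (ready & ~grant)) = {s : some successor in {t1}} = {t1, t2, t8}
EG (EX (ready & ~grant)): greatest fixpoint, start Z0 = {t1, t2, t8}, keep only states in Sat with some successor in Z. Already a fixed point.
Sat(EG (EX (ready & ~grant))) = {t1, t2, t8}

{t1, t2, t8}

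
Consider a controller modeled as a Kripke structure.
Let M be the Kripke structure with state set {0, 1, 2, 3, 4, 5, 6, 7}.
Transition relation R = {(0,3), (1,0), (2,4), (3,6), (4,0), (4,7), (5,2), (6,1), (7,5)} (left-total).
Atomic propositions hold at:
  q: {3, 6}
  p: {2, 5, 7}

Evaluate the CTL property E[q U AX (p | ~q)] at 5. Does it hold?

Sat(~q) = {0, 1, 2, 4, 5, 7}
Sat(p | ~q) = {0, 1, 2, 4, 5, 7}
Sat(AX (p | ~q)) = {s : every successor in {0, 1, 2, 4, 5, 7}} = {1, 2, 4, 5, 6, 7}
E[q U AX (p | ~q)]: least fixpoint, start Z0 = Sat(AX (p | ~q)) = {1, 2, 4, 5, 6, 7}, add states in Sat(q) with some successor in Z. Z1 = {1, 2, 3, 4, 5, 6, 7}; fixed.
Sat(E[q U AX (p | ~q)]) = {1, 2, 3, 4, 5, 6, 7}
5 ∈ Sat(E[q U AX (p | ~q)]) = {1, 2, 3, 4, 5, 6, 7}, so the formula holds at 5.

Yes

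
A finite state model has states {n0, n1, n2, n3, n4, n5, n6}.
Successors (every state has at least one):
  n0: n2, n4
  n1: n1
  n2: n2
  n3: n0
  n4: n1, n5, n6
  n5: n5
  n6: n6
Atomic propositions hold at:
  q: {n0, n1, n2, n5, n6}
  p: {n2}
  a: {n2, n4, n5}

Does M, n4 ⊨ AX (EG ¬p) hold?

Sat(¬p) = {n0, n1, n3, n4, n5, n6}
EG ¬p: greatest fixpoint, start Z0 = {n0, n1, n3, n4, n5, n6}, keep only states in Sat with some successor in Z. Already a fixed point.
Sat(EG ¬p) = {n0, n1, n3, n4, n5, n6}
Sat(AX (EG ¬p)) = {s : every successor in {n0, n1, n3, n4, n5, n6}} = {n1, n3, n4, n5, n6}
n4 ∈ Sat(AX (EG ¬p)) = {n1, n3, n4, n5, n6}, so the formula holds at n4.

Yes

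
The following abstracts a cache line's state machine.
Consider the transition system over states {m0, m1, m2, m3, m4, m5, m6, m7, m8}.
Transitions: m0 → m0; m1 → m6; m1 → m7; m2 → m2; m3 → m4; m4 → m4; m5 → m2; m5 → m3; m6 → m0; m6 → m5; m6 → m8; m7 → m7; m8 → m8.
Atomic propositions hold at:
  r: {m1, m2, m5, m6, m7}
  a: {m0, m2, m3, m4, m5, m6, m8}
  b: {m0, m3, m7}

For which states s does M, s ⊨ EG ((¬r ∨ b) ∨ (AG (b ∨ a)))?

Sat(¬r) = {m0, m3, m4, m8}
Sat(¬r ∨ b) = {m0, m3, m4, m7, m8}
Sat(b ∨ a) = {m0, m2, m3, m4, m5, m6, m7, m8}
AG (b ∨ a): greatest fixpoint, start Z0 = {m0, m2, m3, m4, m5, m6, m7, m8}, keep only states in Sat with every successor in Z. Already a fixed point.
Sat(AG (b ∨ a)) = {m0, m2, m3, m4, m5, m6, m7, m8}
Sat((¬r ∨ b) ∨ (AG (b ∨ a))) = {m0, m2, m3, m4, m5, m6, m7, m8}
EG ((¬r ∨ b) ∨ (AG (b ∨ a))): greatest fixpoint, start Z0 = {m0, m2, m3, m4, m5, m6, m7, m8}, keep only states in Sat with some successor in Z. Already a fixed point.
Sat(EG ((¬r ∨ b) ∨ (AG (b ∨ a)))) = {m0, m2, m3, m4, m5, m6, m7, m8}

{m0, m2, m3, m4, m5, m6, m7, m8}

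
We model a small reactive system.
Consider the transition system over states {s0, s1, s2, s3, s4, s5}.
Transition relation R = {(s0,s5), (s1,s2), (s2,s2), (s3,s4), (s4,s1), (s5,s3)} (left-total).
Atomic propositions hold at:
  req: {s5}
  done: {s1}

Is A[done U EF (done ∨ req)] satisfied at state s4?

Yes

Sat(done ∨ req) = {s1, s5}
EF (done ∨ req): least fixpoint, start Z0 = {s1, s5}, add states with some successor in Z. Z1 = {s0, s1, s4, s5}; Z2 = {s0, s1, s3, s4, s5}; fixed.
Sat(EF (done ∨ req)) = {s0, s1, s3, s4, s5}
A[done U EF (done ∨ req)]: least fixpoint, start Z0 = Sat(EF (done ∨ req)) = {s0, s1, s3, s4, s5}, add states in Sat(done) with every successor in Z. Already a fixed point.
Sat(A[done U EF (done ∨ req)]) = {s0, s1, s3, s4, s5}
s4 ∈ Sat(A[done U EF (done ∨ req)]) = {s0, s1, s3, s4, s5}, so the formula holds at s4.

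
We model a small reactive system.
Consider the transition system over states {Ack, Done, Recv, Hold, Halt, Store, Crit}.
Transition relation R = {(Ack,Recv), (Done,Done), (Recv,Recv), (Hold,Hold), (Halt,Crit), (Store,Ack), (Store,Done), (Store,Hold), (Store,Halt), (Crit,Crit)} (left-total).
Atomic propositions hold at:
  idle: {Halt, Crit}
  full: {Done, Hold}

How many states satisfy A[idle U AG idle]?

2

AG idle: greatest fixpoint, start Z0 = {Halt, Crit}, keep only states in Sat with every successor in Z. Already a fixed point.
Sat(AG idle) = {Halt, Crit}
A[idle U AG idle]: least fixpoint, start Z0 = Sat(AG idle) = {Halt, Crit}, add states in Sat(idle) with every successor in Z. Already a fixed point.
Sat(A[idle U AG idle]) = {Halt, Crit}
|Sat(A[idle U AG idle])| = |{Halt, Crit}| = 2.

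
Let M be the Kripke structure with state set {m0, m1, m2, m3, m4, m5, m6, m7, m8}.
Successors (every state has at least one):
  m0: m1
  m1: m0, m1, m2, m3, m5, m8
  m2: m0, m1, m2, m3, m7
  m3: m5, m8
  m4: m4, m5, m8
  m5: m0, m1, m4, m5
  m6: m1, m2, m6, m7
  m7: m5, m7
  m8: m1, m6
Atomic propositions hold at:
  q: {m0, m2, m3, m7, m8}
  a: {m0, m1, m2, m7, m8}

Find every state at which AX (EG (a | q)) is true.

{m0, m2}

Sat(a | q) = {m0, m1, m2, m3, m7, m8}
EG (a | q): greatest fixpoint, start Z0 = {m0, m1, m2, m3, m7, m8}, keep only states in Sat with some successor in Z. Already a fixed point.
Sat(EG (a | q)) = {m0, m1, m2, m3, m7, m8}
Sat(AX (EG (a | q))) = {s : every successor in {m0, m1, m2, m3, m7, m8}} = {m0, m2}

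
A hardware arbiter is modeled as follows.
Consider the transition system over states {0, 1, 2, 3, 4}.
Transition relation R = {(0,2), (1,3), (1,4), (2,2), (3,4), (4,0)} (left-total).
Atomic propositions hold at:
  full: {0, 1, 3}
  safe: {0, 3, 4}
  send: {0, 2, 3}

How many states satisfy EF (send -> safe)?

Sat(send -> safe) = {0, 1, 3, 4}
EF (send -> safe): least fixpoint, start Z0 = {0, 1, 3, 4}, add states with some successor in Z. Already a fixed point.
Sat(EF (send -> safe)) = {0, 1, 3, 4}
|Sat(EF (send -> safe))| = |{0, 1, 3, 4}| = 4.

4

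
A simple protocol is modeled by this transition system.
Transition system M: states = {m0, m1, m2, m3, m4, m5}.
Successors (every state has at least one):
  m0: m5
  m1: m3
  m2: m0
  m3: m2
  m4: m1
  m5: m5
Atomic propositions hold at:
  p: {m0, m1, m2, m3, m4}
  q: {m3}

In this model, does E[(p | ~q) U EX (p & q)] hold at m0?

Sat(~q) = {m0, m1, m2, m4, m5}
Sat(p | ~q) = {m0, m1, m2, m3, m4, m5}
Sat(p & q) = {m3}
Sat(EX (p & q)) = {s : some successor in {m3}} = {m1}
E[(p | ~q) U EX (p & q)]: least fixpoint, start Z0 = Sat(EX (p & q)) = {m1}, add states in Sat(p | ~q) with some successor in Z. Z1 = {m1, m4}; fixed.
Sat(E[(p | ~q) U EX (p & q)]) = {m1, m4}
m0 ∉ Sat(E[(p | ~q) U EX (p & q)]) = {m1, m4}, so the formula does not hold at m0.

No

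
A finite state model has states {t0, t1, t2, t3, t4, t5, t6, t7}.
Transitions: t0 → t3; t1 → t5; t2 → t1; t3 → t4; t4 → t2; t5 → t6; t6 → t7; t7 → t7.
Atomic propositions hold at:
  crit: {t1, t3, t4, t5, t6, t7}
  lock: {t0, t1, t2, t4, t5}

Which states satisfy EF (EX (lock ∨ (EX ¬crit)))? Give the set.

{t0, t1, t2, t3, t4}

Sat(¬crit) = {t0, t2}
Sat(EX ¬crit) = {s : some successor in {t0, t2}} = {t4}
Sat(lock ∨ (EX ¬crit)) = {t0, t1, t2, t4, t5}
Sat(EX (lock ∨ (EX ¬crit))) = {s : some successor in {t0, t1, t2, t4, t5}} = {t1, t2, t3, t4}
EF (EX (lock ∨ (EX ¬crit))): least fixpoint, start Z0 = {t1, t2, t3, t4}, add states with some successor in Z. Z1 = {t0, t1, t2, t3, t4}; fixed.
Sat(EF (EX (lock ∨ (EX ¬crit)))) = {t0, t1, t2, t3, t4}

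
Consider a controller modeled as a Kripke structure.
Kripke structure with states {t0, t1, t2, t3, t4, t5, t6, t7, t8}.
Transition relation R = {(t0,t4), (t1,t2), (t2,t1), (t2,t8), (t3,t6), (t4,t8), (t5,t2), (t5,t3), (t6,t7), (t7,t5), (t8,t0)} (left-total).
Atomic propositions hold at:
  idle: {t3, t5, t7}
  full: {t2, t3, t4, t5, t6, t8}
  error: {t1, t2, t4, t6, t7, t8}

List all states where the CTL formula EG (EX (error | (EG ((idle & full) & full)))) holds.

{t1, t2, t5}

Sat(idle & full) = {t3, t5}
Sat((idle & full) & full) = {t3, t5}
EG ((idle & full) & full): greatest fixpoint, start Z0 = {t3, t5}, keep only states in Sat with some successor in Z. Z1 = {t5}; Z2 = ∅; fixed.
Sat(EG ((idle & full) & full)) = ∅
Sat(error | (EG ((idle & full) & full))) = {t1, t2, t4, t6, t7, t8}
Sat(EX (error | (EG ((idle & full) & full)))) = {s : some successor in {t1, t2, t4, t6, t7, t8}} = {t0, t1, t2, t3, t4, t5, t6}
EG (EX (error | (EG ((idle & full) & full)))): greatest fixpoint, start Z0 = {t0, t1, t2, t3, t4, t5, t6}, keep only states in Sat with some successor in Z. Z1 = {t0, t1, t2, t3, t5}; Z2 = {t1, t2, t5}; fixed.
Sat(EG (EX (error | (EG ((idle & full) & full))))) = {t1, t2, t5}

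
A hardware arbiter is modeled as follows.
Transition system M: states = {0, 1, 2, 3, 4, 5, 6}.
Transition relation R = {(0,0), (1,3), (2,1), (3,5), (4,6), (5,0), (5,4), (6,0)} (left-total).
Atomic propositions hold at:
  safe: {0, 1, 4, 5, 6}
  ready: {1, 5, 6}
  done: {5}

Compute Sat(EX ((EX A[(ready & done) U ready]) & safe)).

Sat(ready & done) = {5}
A[(ready & done) U ready]: least fixpoint, start Z0 = Sat(ready) = {1, 5, 6}, add states in Sat(ready & done) with every successor in Z. Already a fixed point.
Sat(A[(ready & done) U ready]) = {1, 5, 6}
Sat(EX A[(ready & done) U ready]) = {s : some successor in {1, 5, 6}} = {2, 3, 4}
Sat((EX A[(ready & done) U ready]) & safe) = {4}
Sat(EX ((EX A[(ready & done) U ready]) & safe)) = {s : some successor in {4}} = {5}

{5}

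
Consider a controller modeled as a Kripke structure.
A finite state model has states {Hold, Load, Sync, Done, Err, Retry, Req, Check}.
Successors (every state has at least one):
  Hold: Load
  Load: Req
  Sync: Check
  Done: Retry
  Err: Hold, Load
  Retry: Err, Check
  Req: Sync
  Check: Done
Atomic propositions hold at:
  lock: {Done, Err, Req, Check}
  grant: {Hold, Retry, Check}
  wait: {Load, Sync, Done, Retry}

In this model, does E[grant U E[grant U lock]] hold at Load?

E[grant U lock]: least fixpoint, start Z0 = Sat(lock) = {Done, Err, Req, Check}, add states in Sat(grant) with some successor in Z. Z1 = {Done, Err, Retry, Req, Check}; fixed.
Sat(E[grant U lock]) = {Done, Err, Retry, Req, Check}
E[grant U E[grant U lock]]: least fixpoint, start Z0 = Sat(E[grant U lock]) = {Done, Err, Retry, Req, Check}, add states in Sat(grant) with some successor in Z. Already a fixed point.
Sat(E[grant U E[grant U lock]]) = {Done, Err, Retry, Req, Check}
Load ∉ Sat(E[grant U E[grant U lock]]) = {Done, Err, Retry, Req, Check}, so the formula does not hold at Load.

No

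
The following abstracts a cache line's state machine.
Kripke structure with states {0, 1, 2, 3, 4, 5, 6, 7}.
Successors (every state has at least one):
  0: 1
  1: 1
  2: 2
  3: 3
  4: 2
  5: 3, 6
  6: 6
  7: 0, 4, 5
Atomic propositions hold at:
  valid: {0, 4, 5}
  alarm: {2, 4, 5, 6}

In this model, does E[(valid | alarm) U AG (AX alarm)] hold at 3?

Sat(valid | alarm) = {0, 2, 4, 5, 6}
Sat(AX alarm) = {s : every successor in {2, 4, 5, 6}} = {2, 4, 6}
AG (AX alarm): greatest fixpoint, start Z0 = {2, 4, 6}, keep only states in Sat with every successor in Z. Already a fixed point.
Sat(AG (AX alarm)) = {2, 4, 6}
E[(valid | alarm) U AG (AX alarm)]: least fixpoint, start Z0 = Sat(AG (AX alarm)) = {2, 4, 6}, add states in Sat(valid | alarm) with some successor in Z. Z1 = {2, 4, 5, 6}; fixed.
Sat(E[(valid | alarm) U AG (AX alarm)]) = {2, 4, 5, 6}
3 ∉ Sat(E[(valid | alarm) U AG (AX alarm)]) = {2, 4, 5, 6}, so the formula does not hold at 3.

No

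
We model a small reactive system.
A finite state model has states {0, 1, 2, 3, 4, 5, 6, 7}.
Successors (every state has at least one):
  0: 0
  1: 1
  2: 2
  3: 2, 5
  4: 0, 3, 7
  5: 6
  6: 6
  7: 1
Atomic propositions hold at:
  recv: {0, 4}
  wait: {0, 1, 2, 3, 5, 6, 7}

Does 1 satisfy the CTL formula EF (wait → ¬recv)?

Yes

Sat(¬recv) = {1, 2, 3, 5, 6, 7}
Sat(wait → ¬recv) = {1, 2, 3, 4, 5, 6, 7}
EF (wait → ¬recv): least fixpoint, start Z0 = {1, 2, 3, 4, 5, 6, 7}, add states with some successor in Z. Already a fixed point.
Sat(EF (wait → ¬recv)) = {1, 2, 3, 4, 5, 6, 7}
1 ∈ Sat(EF (wait → ¬recv)) = {1, 2, 3, 4, 5, 6, 7}, so the formula holds at 1.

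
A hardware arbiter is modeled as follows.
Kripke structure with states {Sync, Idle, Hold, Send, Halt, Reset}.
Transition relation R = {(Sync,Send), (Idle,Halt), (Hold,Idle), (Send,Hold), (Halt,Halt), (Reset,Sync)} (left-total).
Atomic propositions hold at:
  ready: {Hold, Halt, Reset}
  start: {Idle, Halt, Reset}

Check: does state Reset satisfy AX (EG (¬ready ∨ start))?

Sat(¬ready) = {Sync, Idle, Send}
Sat(¬ready ∨ start) = {Sync, Idle, Send, Halt, Reset}
EG (¬ready ∨ start): greatest fixpoint, start Z0 = {Sync, Idle, Send, Halt, Reset}, keep only states in Sat with some successor in Z. Z1 = {Sync, Idle, Halt, Reset}; Z2 = {Idle, Halt, Reset}; Z3 = {Idle, Halt}; fixed.
Sat(EG (¬ready ∨ start)) = {Idle, Halt}
Sat(AX (EG (¬ready ∨ start))) = {s : every successor in {Idle, Halt}} = {Idle, Hold, Halt}
Reset ∉ Sat(AX (EG (¬ready ∨ start))) = {Idle, Hold, Halt}, so the formula does not hold at Reset.

No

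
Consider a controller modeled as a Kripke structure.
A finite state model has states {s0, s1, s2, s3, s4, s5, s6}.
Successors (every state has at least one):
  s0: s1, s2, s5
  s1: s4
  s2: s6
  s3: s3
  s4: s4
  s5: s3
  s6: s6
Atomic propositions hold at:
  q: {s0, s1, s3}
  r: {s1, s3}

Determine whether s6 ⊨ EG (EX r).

Sat(EX r) = {s : some successor in {s1, s3}} = {s0, s3, s5}
EG (EX r): greatest fixpoint, start Z0 = {s0, s3, s5}, keep only states in Sat with some successor in Z. Already a fixed point.
Sat(EG (EX r)) = {s0, s3, s5}
s6 ∉ Sat(EG (EX r)) = {s0, s3, s5}, so the formula does not hold at s6.

No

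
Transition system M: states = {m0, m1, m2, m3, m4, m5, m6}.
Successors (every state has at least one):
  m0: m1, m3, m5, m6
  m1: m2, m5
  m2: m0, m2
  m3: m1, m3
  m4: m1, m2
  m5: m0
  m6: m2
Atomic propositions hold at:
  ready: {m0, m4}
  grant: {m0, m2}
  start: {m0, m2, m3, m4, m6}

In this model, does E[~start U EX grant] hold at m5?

Sat(~start) = {m1, m5}
Sat(EX grant) = {s : some successor in {m0, m2}} = {m1, m2, m4, m5, m6}
E[~start U EX grant]: least fixpoint, start Z0 = Sat(EX grant) = {m1, m2, m4, m5, m6}, add states in Sat(~start) with some successor in Z. Already a fixed point.
Sat(E[~start U EX grant]) = {m1, m2, m4, m5, m6}
m5 ∈ Sat(E[~start U EX grant]) = {m1, m2, m4, m5, m6}, so the formula holds at m5.

Yes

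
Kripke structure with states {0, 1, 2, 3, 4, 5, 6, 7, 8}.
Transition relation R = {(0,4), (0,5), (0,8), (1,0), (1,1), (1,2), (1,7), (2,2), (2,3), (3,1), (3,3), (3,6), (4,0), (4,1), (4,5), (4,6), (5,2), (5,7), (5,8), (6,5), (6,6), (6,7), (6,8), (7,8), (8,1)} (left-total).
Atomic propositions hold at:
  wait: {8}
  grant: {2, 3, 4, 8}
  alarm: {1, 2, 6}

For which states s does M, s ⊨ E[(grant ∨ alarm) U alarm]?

{1, 2, 3, 4, 6, 8}

Sat(grant ∨ alarm) = {1, 2, 3, 4, 6, 8}
E[(grant ∨ alarm) U alarm]: least fixpoint, start Z0 = Sat(alarm) = {1, 2, 6}, add states in Sat(grant ∨ alarm) with some successor in Z. Z1 = {1, 2, 3, 4, 6, 8}; fixed.
Sat(E[(grant ∨ alarm) U alarm]) = {1, 2, 3, 4, 6, 8}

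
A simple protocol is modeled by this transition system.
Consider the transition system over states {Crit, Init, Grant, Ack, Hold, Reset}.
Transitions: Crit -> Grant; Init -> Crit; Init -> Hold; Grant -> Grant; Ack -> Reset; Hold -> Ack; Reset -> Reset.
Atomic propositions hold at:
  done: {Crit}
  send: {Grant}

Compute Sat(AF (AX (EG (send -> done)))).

Sat(send -> done) = {Crit, Init, Ack, Hold, Reset}
EG (send -> done): greatest fixpoint, start Z0 = {Crit, Init, Ack, Hold, Reset}, keep only states in Sat with some successor in Z. Z1 = {Init, Ack, Hold, Reset}; fixed.
Sat(EG (send -> done)) = {Init, Ack, Hold, Reset}
Sat(AX (EG (send -> done))) = {s : every successor in {Init, Ack, Hold, Reset}} = {Ack, Hold, Reset}
AF (AX (EG (send -> done))): least fixpoint, start Z0 = {Ack, Hold, Reset}, add states with every successor in Z. Already a fixed point.
Sat(AF (AX (EG (send -> done)))) = {Ack, Hold, Reset}

{Ack, Hold, Reset}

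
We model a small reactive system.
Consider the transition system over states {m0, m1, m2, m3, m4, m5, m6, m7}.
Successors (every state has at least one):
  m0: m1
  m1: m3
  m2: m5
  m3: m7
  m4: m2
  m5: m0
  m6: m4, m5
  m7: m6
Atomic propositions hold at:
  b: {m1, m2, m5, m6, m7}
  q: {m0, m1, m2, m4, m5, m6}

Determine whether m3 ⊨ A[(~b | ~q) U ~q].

Yes

Sat(~b) = {m0, m3, m4}
Sat(~q) = {m3, m7}
Sat(~b | ~q) = {m0, m3, m4, m7}
A[(~b | ~q) U ~q]: least fixpoint, start Z0 = Sat(~q) = {m3, m7}, add states in Sat(~b | ~q) with every successor in Z. Already a fixed point.
Sat(A[(~b | ~q) U ~q]) = {m3, m7}
m3 ∈ Sat(A[(~b | ~q) U ~q]) = {m3, m7}, so the formula holds at m3.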